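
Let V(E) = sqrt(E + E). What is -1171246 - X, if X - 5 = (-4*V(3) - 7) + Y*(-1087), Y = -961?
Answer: -2215851 + 4*sqrt(6) ≈ -2.2158e+6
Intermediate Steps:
V(E) = sqrt(2)*sqrt(E) (V(E) = sqrt(2*E) = sqrt(2)*sqrt(E))
X = 1044605 - 4*sqrt(6) (X = 5 + ((-4*sqrt(2)*sqrt(3) - 7) - 961*(-1087)) = 5 + ((-4*sqrt(6) - 7) + 1044607) = 5 + ((-7 - 4*sqrt(6)) + 1044607) = 5 + (1044600 - 4*sqrt(6)) = 1044605 - 4*sqrt(6) ≈ 1.0446e+6)
-1171246 - X = -1171246 - (1044605 - 4*sqrt(6)) = -1171246 + (-1044605 + 4*sqrt(6)) = -2215851 + 4*sqrt(6)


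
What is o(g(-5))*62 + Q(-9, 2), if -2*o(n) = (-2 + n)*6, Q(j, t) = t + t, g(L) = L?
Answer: 1306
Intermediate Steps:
Q(j, t) = 2*t
o(n) = 6 - 3*n (o(n) = -(-2 + n)*6/2 = -(-12 + 6*n)/2 = 6 - 3*n)
o(g(-5))*62 + Q(-9, 2) = (6 - 3*(-5))*62 + 2*2 = (6 + 15)*62 + 4 = 21*62 + 4 = 1302 + 4 = 1306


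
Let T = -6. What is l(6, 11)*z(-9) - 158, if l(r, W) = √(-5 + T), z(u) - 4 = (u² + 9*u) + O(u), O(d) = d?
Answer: -158 - 5*I*√11 ≈ -158.0 - 16.583*I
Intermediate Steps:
z(u) = 4 + u² + 10*u (z(u) = 4 + ((u² + 9*u) + u) = 4 + (u² + 10*u) = 4 + u² + 10*u)
l(r, W) = I*√11 (l(r, W) = √(-5 - 6) = √(-11) = I*√11)
l(6, 11)*z(-9) - 158 = (I*√11)*(4 + (-9)² + 10*(-9)) - 158 = (I*√11)*(4 + 81 - 90) - 158 = (I*√11)*(-5) - 158 = -5*I*√11 - 158 = -158 - 5*I*√11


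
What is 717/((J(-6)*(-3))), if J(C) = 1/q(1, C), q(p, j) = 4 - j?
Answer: -2390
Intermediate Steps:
J(C) = 1/(4 - C)
717/((J(-6)*(-3))) = 717/((-1/(-4 - 6)*(-3))) = 717/((-1/(-10)*(-3))) = 717/((-1*(-⅒)*(-3))) = 717/(((⅒)*(-3))) = 717/(-3/10) = 717*(-10/3) = -2390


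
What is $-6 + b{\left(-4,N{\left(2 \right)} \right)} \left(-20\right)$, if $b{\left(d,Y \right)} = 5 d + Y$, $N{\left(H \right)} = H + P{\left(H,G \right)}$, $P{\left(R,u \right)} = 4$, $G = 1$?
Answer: $274$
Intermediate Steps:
$N{\left(H \right)} = 4 + H$ ($N{\left(H \right)} = H + 4 = 4 + H$)
$b{\left(d,Y \right)} = Y + 5 d$
$-6 + b{\left(-4,N{\left(2 \right)} \right)} \left(-20\right) = -6 + \left(\left(4 + 2\right) + 5 \left(-4\right)\right) \left(-20\right) = -6 + \left(6 - 20\right) \left(-20\right) = -6 - -280 = -6 + 280 = 274$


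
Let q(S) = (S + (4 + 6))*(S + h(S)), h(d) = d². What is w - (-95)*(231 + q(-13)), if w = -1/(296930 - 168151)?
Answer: -2899459186/128779 ≈ -22515.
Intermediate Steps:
q(S) = (10 + S)*(S + S²) (q(S) = (S + (4 + 6))*(S + S²) = (S + 10)*(S + S²) = (10 + S)*(S + S²))
w = -1/128779 ≈ -7.7652e-6
w - (-95)*(231 + q(-13)) = -1/128779 - (-95)*(231 - 13*(10 + (-13)² + 11*(-13))) = -1/128779 - (-95)*(231 - 13*(10 + 169 - 143)) = -1/128779 - (-95)*(231 - 13*36) = -1/128779 - (-95)*(231 - 468) = -1/128779 - (-95)*(-237) = -1/128779 - 1*22515 = -1/128779 - 22515 = -2899459186/128779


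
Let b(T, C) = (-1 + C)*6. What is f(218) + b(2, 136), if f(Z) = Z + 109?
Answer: 1137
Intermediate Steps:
f(Z) = 109 + Z
b(T, C) = -6 + 6*C
f(218) + b(2, 136) = (109 + 218) + (-6 + 6*136) = 327 + (-6 + 816) = 327 + 810 = 1137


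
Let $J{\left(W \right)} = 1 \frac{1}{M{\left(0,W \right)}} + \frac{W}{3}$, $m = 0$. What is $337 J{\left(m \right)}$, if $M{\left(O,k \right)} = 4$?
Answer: $\frac{337}{4} \approx 84.25$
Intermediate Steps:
$J{\left(W \right)} = \frac{1}{4} + \frac{W}{3}$ ($J{\left(W \right)} = 1 \cdot \frac{1}{4} + \frac{W}{3} = 1 \cdot \frac{1}{4} + W \frac{1}{3} = \frac{1}{4} + \frac{W}{3}$)
$337 J{\left(m \right)} = 337 \left(\frac{1}{4} + \frac{1}{3} \cdot 0\right) = 337 \left(\frac{1}{4} + 0\right) = 337 \cdot \frac{1}{4} = \frac{337}{4}$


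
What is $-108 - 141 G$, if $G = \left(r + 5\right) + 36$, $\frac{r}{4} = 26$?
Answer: $-20553$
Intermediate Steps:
$r = 104$ ($r = 4 \cdot 26 = 104$)
$G = 145$ ($G = \left(104 + 5\right) + 36 = 109 + 36 = 145$)
$-108 - 141 G = -108 - 20445 = -20553$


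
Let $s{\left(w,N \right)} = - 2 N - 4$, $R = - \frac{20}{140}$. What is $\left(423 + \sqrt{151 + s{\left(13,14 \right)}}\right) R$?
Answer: $- \frac{423}{7} - \frac{\sqrt{119}}{7} \approx -61.987$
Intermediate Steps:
$R = - \frac{1}{7}$ ($R = \left(-20\right) \frac{1}{140} = - \frac{1}{7} \approx -0.14286$)
$s{\left(w,N \right)} = -4 - 2 N$
$\left(423 + \sqrt{151 + s{\left(13,14 \right)}}\right) R = \left(423 + \sqrt{151 - 32}\right) \left(- \frac{1}{7}\right) = \left(423 + \sqrt{119}\right) \left(- \frac{1}{7}\right) = - \frac{423}{7} - \frac{\sqrt{119}}{7}$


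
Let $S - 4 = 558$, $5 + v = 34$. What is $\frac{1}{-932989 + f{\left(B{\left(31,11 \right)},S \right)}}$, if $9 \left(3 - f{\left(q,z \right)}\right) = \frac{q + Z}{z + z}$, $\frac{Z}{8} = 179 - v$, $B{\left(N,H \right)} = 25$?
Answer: $- \frac{10116}{9438087601} \approx -1.0718 \cdot 10^{-6}$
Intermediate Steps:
$v = 29$ ($v = -5 + 34 = 29$)
$S = 562$ ($S = 4 + 558 = 562$)
$Z = 1200$ ($Z = 8 \left(179 - 29\right) = 8 \cdot 150 = 1200$)
$f{\left(q,z \right)} = 3 - \frac{1200 + q}{18 z}$ ($f{\left(q,z \right)} = 3 - \frac{\left(q + 1200\right) \frac{1}{z + z}}{9} = 3 - \frac{\left(1200 + q\right) \frac{1}{2 z}}{9} = 3 - \frac{\frac{1}{2} \frac{1}{z} \left(1200 + q\right)}{9} = 3 - \frac{1200 + q}{18 z}$)
$\frac{1}{-932989 + f{\left(B{\left(31,11 \right)},S \right)}} = \frac{1}{-932989 + \frac{-1200 - 25 + 54 \cdot 562}{18 \cdot 562}} = \frac{1}{-932989 + \frac{1}{18} \cdot \frac{1}{562} \left(-1200 - 25 + 30348\right)} = \frac{1}{-932989 + \frac{1}{18} \cdot \frac{1}{562} \cdot 29123} = \frac{1}{-932989 + \frac{29123}{10116}} = \frac{1}{- \frac{9438087601}{10116}} = - \frac{10116}{9438087601}$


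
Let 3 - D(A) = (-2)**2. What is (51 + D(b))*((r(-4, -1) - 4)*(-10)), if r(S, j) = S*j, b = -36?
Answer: 0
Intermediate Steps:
D(A) = -1 (D(A) = 3 - 1*(-2)**2 = 3 - 1*4 = 3 - 4 = -1)
(51 + D(b))*((r(-4, -1) - 4)*(-10)) = (51 - 1)*((-4*(-1) - 4)*(-10)) = 50*((4 - 4)*(-10)) = 50*(0*(-10)) = 50*0 = 0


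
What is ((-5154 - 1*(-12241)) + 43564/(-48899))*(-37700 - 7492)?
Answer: -15659192905608/48899 ≈ -3.2024e+8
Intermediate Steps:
((-5154 - 1*(-12241)) + 43564/(-48899))*(-37700 - 7492) = ((-5154 + 12241) + 43564*(-1/48899))*(-45192) = (7087 - 43564/48899)*(-45192) = (346503649/48899)*(-45192) = -15659192905608/48899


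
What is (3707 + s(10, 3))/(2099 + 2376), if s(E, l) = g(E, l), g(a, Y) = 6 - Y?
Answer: 742/895 ≈ 0.82905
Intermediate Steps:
s(E, l) = 6 - l
(3707 + s(10, 3))/(2099 + 2376) = (3707 + (6 - 1*3))/(2099 + 2376) = (3707 + (6 - 3))/4475 = (3707 + 3)*(1/4475) = 3710*(1/4475) = 742/895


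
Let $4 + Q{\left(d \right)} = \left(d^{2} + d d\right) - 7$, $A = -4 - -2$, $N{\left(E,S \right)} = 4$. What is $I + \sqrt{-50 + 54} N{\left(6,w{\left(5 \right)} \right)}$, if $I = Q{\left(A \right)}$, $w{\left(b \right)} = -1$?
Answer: $5$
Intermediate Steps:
$A = -2$ ($A = -4 + 2 = -2$)
$Q{\left(d \right)} = -11 + 2 d^{2}$ ($Q{\left(d \right)} = -4 - \left(7 - d^{2} - d d\right) = -4 + \left(\left(d^{2} + d^{2}\right) - 7\right) = -4 + \left(2 d^{2} - 7\right) = -4 + \left(-7 + 2 d^{2}\right) = -11 + 2 d^{2}$)
$I = -3$ ($I = -11 + 2 \left(-2\right)^{2} = -11 + 2 \cdot 4 = -11 + 8 = -3$)
$I + \sqrt{-50 + 54} N{\left(6,w{\left(5 \right)} \right)} = -3 + \sqrt{-50 + 54} \cdot 4 = -3 + \sqrt{4} \cdot 4 = -3 + 2 \cdot 4 = -3 + 8 = 5$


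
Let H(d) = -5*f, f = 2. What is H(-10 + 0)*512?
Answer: -5120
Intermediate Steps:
H(d) = -10 (H(d) = -5*2 = -10)
H(-10 + 0)*512 = -10*512 = -5120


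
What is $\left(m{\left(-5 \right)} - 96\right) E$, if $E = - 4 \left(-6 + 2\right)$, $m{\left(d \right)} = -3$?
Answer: $-1584$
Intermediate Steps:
$E = 16$ ($E = \left(-4\right) \left(-4\right) = 16$)
$\left(m{\left(-5 \right)} - 96\right) E = \left(-3 - 96\right) 16 = \left(-99\right) 16 = -1584$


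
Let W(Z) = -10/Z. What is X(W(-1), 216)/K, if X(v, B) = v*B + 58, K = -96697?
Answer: -2218/96697 ≈ -0.022938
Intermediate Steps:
X(v, B) = 58 + B*v (X(v, B) = B*v + 58 = 58 + B*v)
X(W(-1), 216)/K = (58 + 216*(-10/(-1)))/(-96697) = (58 + 216*(-10*(-1)))*(-1/96697) = (58 + 216*10)*(-1/96697) = (58 + 2160)*(-1/96697) = 2218*(-1/96697) = -2218/96697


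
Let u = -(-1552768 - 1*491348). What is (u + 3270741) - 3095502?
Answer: 2219355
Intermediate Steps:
u = 2044116 (u = -(-1552768 - 491348) = -1*(-2044116) = 2044116)
(u + 3270741) - 3095502 = (2044116 + 3270741) - 3095502 = 5314857 - 3095502 = 2219355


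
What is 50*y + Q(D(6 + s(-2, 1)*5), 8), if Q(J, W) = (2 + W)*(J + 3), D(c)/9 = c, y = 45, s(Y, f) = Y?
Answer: 1920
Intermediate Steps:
D(c) = 9*c
Q(J, W) = (2 + W)*(3 + J)
50*y + Q(D(6 + s(-2, 1)*5), 8) = 50*45 + (6 + 2*(9*(6 - 2*5)) + 3*8 + (9*(6 - 2*5))*8) = 2250 + (6 + 2*(9*(6 - 10)) + 24 + (9*(6 - 10))*8) = 2250 + (6 + 2*(9*(-4)) + 24 + (9*(-4))*8) = 2250 + (6 + 2*(-36) + 24 - 36*8) = 2250 + (6 - 72 + 24 - 288) = 2250 - 330 = 1920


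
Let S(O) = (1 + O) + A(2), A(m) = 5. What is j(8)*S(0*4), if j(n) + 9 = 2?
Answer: -42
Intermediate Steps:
j(n) = -7 (j(n) = -9 + 2 = -7)
S(O) = 6 + O (S(O) = (1 + O) + 5 = 6 + O)
j(8)*S(0*4) = -7*(6 + 0*4) = -7*(6 + 0) = -7*6 = -42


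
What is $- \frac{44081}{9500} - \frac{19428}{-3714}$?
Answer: $\frac{3474861}{5880500} \approx 0.59091$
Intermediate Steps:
$- \frac{44081}{9500} - \frac{19428}{-3714} = \left(-44081\right) \frac{1}{9500} - - \frac{3238}{619} = - \frac{44081}{9500} + \frac{3238}{619} = \frac{3474861}{5880500}$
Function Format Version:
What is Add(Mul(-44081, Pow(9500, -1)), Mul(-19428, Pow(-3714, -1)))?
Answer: Rational(3474861, 5880500) ≈ 0.59091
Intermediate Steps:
Add(Mul(-44081, Pow(9500, -1)), Mul(-19428, Pow(-3714, -1))) = Add(Mul(-44081, Rational(1, 9500)), Mul(-19428, Rational(-1, 3714))) = Add(Rational(-44081, 9500), Rational(3238, 619)) = Rational(3474861, 5880500)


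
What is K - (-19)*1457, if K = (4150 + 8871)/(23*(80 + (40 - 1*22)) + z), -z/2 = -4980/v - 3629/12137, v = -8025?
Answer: 405134204585731/14631710992 ≈ 27689.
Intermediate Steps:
z = -4175938/6493295 (z = -2*(-4980/(-8025) - 3629/12137) = -2*(-4980*(-1/8025) - 3629*1/12137) = -2*(332/535 - 3629/12137) = -2*2087969/6493295 = -4175938/6493295 ≈ -0.64312)
K = 84549194195/14631710992 (K = (4150 + 8871)/(23*(80 + (40 - 1*22)) - 4175938/6493295) = 13021/(23*(80 + (40 - 22)) - 4175938/6493295) = 13021/(23*(80 + 18) - 4175938/6493295) = 13021/(23*98 - 4175938/6493295) = 13021/(2254 - 4175938/6493295) = 13021/(14631710992/6493295) = 13021*(6493295/14631710992) = 84549194195/14631710992 ≈ 5.7785)
K - (-19)*1457 = 84549194195/14631710992 - (-19)*1457 = 84549194195/14631710992 - 1*(-27683) = 84549194195/14631710992 + 27683 = 405134204585731/14631710992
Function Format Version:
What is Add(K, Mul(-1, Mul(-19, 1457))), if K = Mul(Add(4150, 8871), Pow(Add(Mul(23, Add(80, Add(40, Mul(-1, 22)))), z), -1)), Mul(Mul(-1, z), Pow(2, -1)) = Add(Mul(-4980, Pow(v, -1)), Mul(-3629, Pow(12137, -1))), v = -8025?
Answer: Rational(405134204585731, 14631710992) ≈ 27689.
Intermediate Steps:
z = Rational(-4175938, 6493295) (z = Mul(-2, Add(Mul(-4980, Pow(-8025, -1)), Mul(-3629, Pow(12137, -1)))) = Mul(-2, Add(Mul(-4980, Rational(-1, 8025)), Mul(-3629, Rational(1, 12137)))) = Mul(-2, Add(Rational(332, 535), Rational(-3629, 12137))) = Mul(-2, Rational(2087969, 6493295)) = Rational(-4175938, 6493295) ≈ -0.64312)
K = Rational(84549194195, 14631710992) (K = Mul(Add(4150, 8871), Pow(Add(Mul(23, Add(80, Add(40, Mul(-1, 22)))), Rational(-4175938, 6493295)), -1)) = Mul(13021, Pow(Add(Mul(23, Add(80, Add(40, -22))), Rational(-4175938, 6493295)), -1)) = Mul(13021, Pow(Add(Mul(23, Add(80, 18)), Rational(-4175938, 6493295)), -1)) = Mul(13021, Pow(Add(Mul(23, 98), Rational(-4175938, 6493295)), -1)) = Mul(13021, Pow(Add(2254, Rational(-4175938, 6493295)), -1)) = Mul(13021, Pow(Rational(14631710992, 6493295), -1)) = Mul(13021, Rational(6493295, 14631710992)) = Rational(84549194195, 14631710992) ≈ 5.7785)
Add(K, Mul(-1, Mul(-19, 1457))) = Add(Rational(84549194195, 14631710992), Mul(-1, Mul(-19, 1457))) = Add(Rational(84549194195, 14631710992), Mul(-1, -27683)) = Add(Rational(84549194195, 14631710992), 27683) = Rational(405134204585731, 14631710992)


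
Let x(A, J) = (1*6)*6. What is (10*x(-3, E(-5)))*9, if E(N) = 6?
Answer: 3240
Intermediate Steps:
x(A, J) = 36 (x(A, J) = 6*6 = 36)
(10*x(-3, E(-5)))*9 = (10*36)*9 = 360*9 = 3240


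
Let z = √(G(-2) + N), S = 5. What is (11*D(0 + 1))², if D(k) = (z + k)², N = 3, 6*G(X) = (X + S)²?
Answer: 23353/4 + 3993*√2 ≈ 11485.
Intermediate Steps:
G(X) = (5 + X)²/6 (G(X) = (X + 5)²/6 = (5 + X)²/6)
z = 3*√2/2 (z = √((5 - 2)²/6 + 3) = √((⅙)*3² + 3) = √((⅙)*9 + 3) = √(3/2 + 3) = √(9/2) = 3*√2/2 ≈ 2.1213)
D(k) = (k + 3*√2/2)² (D(k) = (3*√2/2 + k)² = (k + 3*√2/2)²)
(11*D(0 + 1))² = (11*((2*(0 + 1) + 3*√2)²/4))² = (11*((2*1 + 3*√2)²/4))² = (11*((2 + 3*√2)²/4))² = (11*(2 + 3*√2)²/4)² = 121*(2 + 3*√2)⁴/16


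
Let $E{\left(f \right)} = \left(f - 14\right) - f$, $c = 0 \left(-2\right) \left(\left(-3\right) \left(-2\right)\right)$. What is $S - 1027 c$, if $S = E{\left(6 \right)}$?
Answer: $-14$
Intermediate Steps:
$c = 0$ ($c = 0 \cdot 6 = 0$)
$E{\left(f \right)} = -14$ ($E{\left(f \right)} = \left(f - 14\right) - f = \left(-14 + f\right) - f = -14$)
$S = -14$
$S - 1027 c = -14 - 0 = -14 + 0 = -14$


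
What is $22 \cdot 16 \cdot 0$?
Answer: $0$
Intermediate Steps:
$22 \cdot 16 \cdot 0 = 352 \cdot 0 = 0$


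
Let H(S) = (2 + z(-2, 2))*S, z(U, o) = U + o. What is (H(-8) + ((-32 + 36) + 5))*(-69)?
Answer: 483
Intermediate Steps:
H(S) = 2*S (H(S) = (2 + (-2 + 2))*S = (2 + 0)*S = 2*S)
(H(-8) + ((-32 + 36) + 5))*(-69) = (2*(-8) + ((-32 + 36) + 5))*(-69) = (-16 + (4 + 5))*(-69) = (-16 + 9)*(-69) = -7*(-69) = 483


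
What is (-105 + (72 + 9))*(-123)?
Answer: 2952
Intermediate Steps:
(-105 + (72 + 9))*(-123) = (-105 + 81)*(-123) = -24*(-123) = 2952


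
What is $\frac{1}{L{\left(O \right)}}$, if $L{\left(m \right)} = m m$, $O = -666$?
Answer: $\frac{1}{443556} \approx 2.2545 \cdot 10^{-6}$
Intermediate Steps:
$L{\left(m \right)} = m^{2}$
$\frac{1}{L{\left(O \right)}} = \frac{1}{\left(-666\right)^{2}} = \frac{1}{443556}$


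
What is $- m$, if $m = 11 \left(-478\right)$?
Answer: $5258$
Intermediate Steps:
$m = -5258$
$- m = \left(-1\right) \left(-5258\right) = 5258$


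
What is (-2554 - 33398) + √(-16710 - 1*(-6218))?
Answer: -35952 + 2*I*√2623 ≈ -35952.0 + 102.43*I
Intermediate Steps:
(-2554 - 33398) + √(-16710 - 1*(-6218)) = -35952 + √(-16710 + 6218) = -35952 + √(-10492) = -35952 + 2*I*√2623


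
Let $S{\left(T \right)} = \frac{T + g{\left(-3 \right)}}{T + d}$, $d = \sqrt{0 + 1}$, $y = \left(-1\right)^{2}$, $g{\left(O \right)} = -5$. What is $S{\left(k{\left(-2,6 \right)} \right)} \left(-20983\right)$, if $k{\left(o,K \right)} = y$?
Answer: $41966$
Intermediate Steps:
$y = 1$
$d = 1$ ($d = \sqrt{1} = 1$)
$k{\left(o,K \right)} = 1$
$S{\left(T \right)} = \frac{-5 + T}{1 + T}$ ($S{\left(T \right)} = \frac{T - 5}{T + 1} = \frac{-5 + T}{1 + T}$)
$S{\left(k{\left(-2,6 \right)} \right)} \left(-20983\right) = \frac{-5 + 1}{1 + 1} \left(-20983\right) = \frac{1}{2} \left(-4\right) \left(-20983\right) = \left(-2\right) \left(-20983\right) = 41966$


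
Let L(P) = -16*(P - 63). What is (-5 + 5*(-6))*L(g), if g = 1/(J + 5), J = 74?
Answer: -2786560/79 ≈ -35273.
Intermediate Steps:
g = 1/79 (g = 1/(74 + 5) = 1/79 ≈ 0.012658)
L(P) = 1008 - 16*P (L(P) = -16*(-63 + P) = 1008 - 16*P)
(-5 + 5*(-6))*L(g) = (-5 + 5*(-6))*(1008 - 16*1/79) = (-5 - 30)*(1008 - 16/79) = -35*79616/79 = -2786560/79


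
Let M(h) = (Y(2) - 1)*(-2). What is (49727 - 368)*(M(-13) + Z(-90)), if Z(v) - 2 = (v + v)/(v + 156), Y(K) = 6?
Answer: -5824362/11 ≈ -5.2949e+5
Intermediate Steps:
Z(v) = 2 + 2*v/(156 + v) (Z(v) = 2 + (v + v)/(v + 156) = 2 + (2*v)/(156 + v) = 2 + 2*v/(156 + v))
M(h) = -10 (M(h) = (6 - 1)*(-2) = 5*(-2) = -10)
(49727 - 368)*(M(-13) + Z(-90)) = (49727 - 368)*(-10 + 4*(78 - 90)/(156 - 90)) = 49359*(-10 + 4*(-12)/66) = 49359*(-10 + 4*(1/66)*(-12)) = 49359*(-10 - 8/11) = 49359*(-118/11) = -5824362/11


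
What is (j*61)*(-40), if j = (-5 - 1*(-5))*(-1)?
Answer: 0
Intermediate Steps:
j = 0 (j = (-5 + 5)*(-1) = 0*(-1) = 0)
(j*61)*(-40) = (0*61)*(-40) = 0*(-40) = 0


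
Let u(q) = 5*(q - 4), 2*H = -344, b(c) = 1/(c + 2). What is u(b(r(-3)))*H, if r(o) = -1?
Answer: 2580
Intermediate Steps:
b(c) = 1/(2 + c)
H = -172 (H = (1/2)*(-344) = -172)
u(q) = -20 + 5*q (u(q) = 5*(-4 + q) = -20 + 5*q)
u(b(r(-3)))*H = (-20 + 5/(2 - 1))*(-172) = (-20 + 5/1)*(-172) = (-20 + 5*1)*(-172) = (-20 + 5)*(-172) = -15*(-172) = 2580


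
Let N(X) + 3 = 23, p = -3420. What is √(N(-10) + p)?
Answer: 10*I*√34 ≈ 58.31*I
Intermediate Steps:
N(X) = 20 (N(X) = -3 + 23 = 20)
√(N(-10) + p) = √(20 - 3420) = √(-3400) = 10*I*√34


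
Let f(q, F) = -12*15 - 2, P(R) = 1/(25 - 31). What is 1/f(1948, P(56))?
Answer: -1/182 ≈ -0.0054945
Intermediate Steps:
P(R) = -⅙ (P(R) = 1/(-6) = -⅙)
f(q, F) = -182 (f(q, F) = -180 - 2 = -182)
1/f(1948, P(56)) = 1/(-182) = -1/182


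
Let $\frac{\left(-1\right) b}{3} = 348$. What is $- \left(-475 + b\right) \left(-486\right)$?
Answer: $-738234$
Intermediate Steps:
$b = -1044$ ($b = \left(-3\right) 348 = -1044$)
$- \left(-475 + b\right) \left(-486\right) = - \left(-475 - 1044\right) \left(-486\right) = - \left(-1519\right) \left(-486\right) = \left(-1\right) 738234 = -738234$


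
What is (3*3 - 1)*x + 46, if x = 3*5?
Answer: 166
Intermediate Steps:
x = 15
(3*3 - 1)*x + 46 = (3*3 - 1)*15 + 46 = (9 - 1)*15 + 46 = 8*15 + 46 = 120 + 46 = 166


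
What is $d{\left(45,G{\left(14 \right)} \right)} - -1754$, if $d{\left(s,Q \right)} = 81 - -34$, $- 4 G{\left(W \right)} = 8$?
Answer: $1869$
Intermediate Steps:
$G{\left(W \right)} = -2$ ($G{\left(W \right)} = \left(- \frac{1}{4}\right) 8 = -2$)
$d{\left(s,Q \right)} = 115$ ($d{\left(s,Q \right)} = 81 + 34 = 115$)
$d{\left(45,G{\left(14 \right)} \right)} - -1754 = 115 - -1754 = 115 + 1754 = 1869$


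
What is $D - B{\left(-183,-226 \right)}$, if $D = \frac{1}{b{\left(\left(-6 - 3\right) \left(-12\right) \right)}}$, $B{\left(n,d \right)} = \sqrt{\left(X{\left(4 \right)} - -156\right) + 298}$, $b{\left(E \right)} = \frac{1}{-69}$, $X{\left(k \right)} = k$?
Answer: $-69 - \sqrt{458} \approx -90.401$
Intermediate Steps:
$b{\left(E \right)} = - \frac{1}{69}$
$B{\left(n,d \right)} = \sqrt{458}$ ($B{\left(n,d \right)} = \sqrt{\left(4 - -156\right) + 298} = \sqrt{\left(4 + 156\right) + 298} = \sqrt{160 + 298} = \sqrt{458}$)
$D = -69$ ($D = \frac{1}{- \frac{1}{69}} = -69$)
$D - B{\left(-183,-226 \right)} = -69 - \sqrt{458}$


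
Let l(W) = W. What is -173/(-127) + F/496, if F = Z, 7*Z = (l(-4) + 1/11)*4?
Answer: 1646343/1212596 ≈ 1.3577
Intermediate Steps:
Z = -172/77 (Z = ((-4 + 1/11)*4)/7 = (-43/11*4)/7 = (⅐)*(-172/11) = -172/77 ≈ -2.2338)
F = -172/77 ≈ -2.2338
-173/(-127) + F/496 = -173/(-127) - 172/77/496 = -173*(-1/127) - 172/77*1/496 = 173/127 - 43/9548 = 1646343/1212596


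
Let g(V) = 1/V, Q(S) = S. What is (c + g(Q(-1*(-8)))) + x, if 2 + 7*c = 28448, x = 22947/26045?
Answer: 5928475907/1458520 ≈ 4064.7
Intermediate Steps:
x = 22947/26045 (x = 22947*(1/26045) = 22947/26045 ≈ 0.88105)
c = 28446/7 (c = -2/7 + (1/7)*28448 = -2/7 + 4064 = 28446/7 ≈ 4063.7)
(c + g(Q(-1*(-8)))) + x = (28446/7 + 1/(-1*(-8))) + 22947/26045 = (28446/7 + 1/8) + 22947/26045 = 227575/56 + 22947/26045 = 5928475907/1458520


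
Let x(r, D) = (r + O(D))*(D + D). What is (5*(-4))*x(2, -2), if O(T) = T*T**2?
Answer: -480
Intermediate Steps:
O(T) = T**3
x(r, D) = 2*D*(r + D**3) (x(r, D) = (r + D**3)*(D + D) = (r + D**3)*(2*D) = 2*D*(r + D**3))
(5*(-4))*x(2, -2) = (5*(-4))*(2*(-2)*(2 + (-2)**3)) = -40*(-2)*(2 - 8) = -40*(-2)*(-6) = -20*24 = -480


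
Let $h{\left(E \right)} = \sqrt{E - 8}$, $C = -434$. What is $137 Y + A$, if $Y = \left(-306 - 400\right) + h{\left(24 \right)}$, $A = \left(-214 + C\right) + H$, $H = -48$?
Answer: $-96870$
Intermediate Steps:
$h{\left(E \right)} = \sqrt{-8 + E}$
$A = -696$ ($A = \left(-214 - 434\right) - 48 = -648 - 48 = -696$)
$Y = -702$ ($Y = \left(-306 - 400\right) + \sqrt{-8 + 24} = -706 + \sqrt{16} = -706 + 4 = -702$)
$137 Y + A = 137 \left(-702\right) - 696 = -96174 - 696 = -96870$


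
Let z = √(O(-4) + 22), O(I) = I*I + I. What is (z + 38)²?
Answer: (38 + √34)² ≈ 1921.2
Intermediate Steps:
O(I) = I + I² (O(I) = I² + I = I + I²)
z = √34 (z = √(-4*(1 - 4) + 22) = √(-4*(-3) + 22) = √(12 + 22) = √34 ≈ 5.8309)
(z + 38)² = (√34 + 38)² = (38 + √34)²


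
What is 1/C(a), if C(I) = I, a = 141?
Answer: 1/141 ≈ 0.0070922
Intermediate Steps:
1/C(a) = 1/141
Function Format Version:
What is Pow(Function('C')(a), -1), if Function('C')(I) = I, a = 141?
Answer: Rational(1, 141) ≈ 0.0070922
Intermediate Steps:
Pow(Function('C')(a), -1) = Pow(141, -1) = Rational(1, 141)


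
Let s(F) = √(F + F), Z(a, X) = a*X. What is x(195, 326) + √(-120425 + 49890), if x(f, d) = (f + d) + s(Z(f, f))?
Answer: 521 + 195*√2 + I*√70535 ≈ 796.77 + 265.58*I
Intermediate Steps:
Z(a, X) = X*a
s(F) = √2*√F (s(F) = √(2*F) = √2*√F)
x(f, d) = d + f + √2*√(f²) (x(f, d) = (f + d) + √2*√(f*f) = (d + f) + √2*√(f²) = d + f + √2*√(f²))
x(195, 326) + √(-120425 + 49890) = (326 + 195 + √2*√(195²)) + √(-120425 + 49890) = (326 + 195 + √2*√38025) + √(-70535) = (326 + 195 + √2*195) + I*√70535 = (326 + 195 + 195*√2) + I*√70535 = (521 + 195*√2) + I*√70535 = 521 + 195*√2 + I*√70535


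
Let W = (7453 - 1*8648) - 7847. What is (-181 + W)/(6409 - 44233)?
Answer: 9223/37824 ≈ 0.24384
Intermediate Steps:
W = -9042 (W = (7453 - 8648) - 7847 = -1195 - 7847 = -9042)
(-181 + W)/(6409 - 44233) = (-181 - 9042)/(6409 - 44233) = -9223/(-37824) = -9223*(-1/37824) = 9223/37824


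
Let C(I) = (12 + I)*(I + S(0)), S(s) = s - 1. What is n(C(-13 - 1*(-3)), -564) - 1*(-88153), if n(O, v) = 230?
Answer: 88383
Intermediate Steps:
S(s) = -1 + s
C(I) = (-1 + I)*(12 + I) (C(I) = (12 + I)*(I + (-1 + 0)) = (12 + I)*(I - 1) = (12 + I)*(-1 + I) = (-1 + I)*(12 + I))
n(C(-13 - 1*(-3)), -564) - 1*(-88153) = 230 - 1*(-88153) = 230 + 88153 = 88383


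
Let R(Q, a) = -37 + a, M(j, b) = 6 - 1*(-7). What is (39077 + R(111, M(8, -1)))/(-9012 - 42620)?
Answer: -5579/7376 ≈ -0.75637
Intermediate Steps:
M(j, b) = 13 (M(j, b) = 6 + 7 = 13)
(39077 + R(111, M(8, -1)))/(-9012 - 42620) = (39077 + (-37 + 13))/(-9012 - 42620) = (39077 - 24)/(-51632) = 39053*(-1/51632) = -5579/7376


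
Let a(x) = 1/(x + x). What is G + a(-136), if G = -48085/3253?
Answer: -13082373/884816 ≈ -14.785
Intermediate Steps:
G = -48085/3253 (G = -48085*1/3253 = -48085/3253 ≈ -14.782)
a(x) = 1/(2*x)
G + a(-136) = -48085/3253 + (1/2)/(-136) = -48085/3253 + (1/2)*(-1/136) = -48085/3253 - 1/272 = -13082373/884816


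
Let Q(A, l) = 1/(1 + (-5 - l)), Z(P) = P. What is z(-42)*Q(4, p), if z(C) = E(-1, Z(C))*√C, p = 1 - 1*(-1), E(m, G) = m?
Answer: I*√42/6 ≈ 1.0801*I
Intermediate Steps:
p = 2 (p = 1 + 1 = 2)
z(C) = -√C
Q(A, l) = 1/(-4 - l)
z(-42)*Q(4, p) = (-√(-42))*(-1/(4 + 2)) = (-I*√42)*(-1/6) = (-I*√42)*(-1*⅙) = -I*√42*(-⅙) = I*√42/6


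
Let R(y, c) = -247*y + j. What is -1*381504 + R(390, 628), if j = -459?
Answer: -478293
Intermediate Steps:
R(y, c) = -459 - 247*y (R(y, c) = -247*y - 459 = -459 - 247*y)
-1*381504 + R(390, 628) = -1*381504 + (-459 - 247*390) = -381504 + (-459 - 96330) = -381504 - 96789 = -478293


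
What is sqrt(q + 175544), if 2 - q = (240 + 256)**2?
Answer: 9*I*sqrt(870) ≈ 265.46*I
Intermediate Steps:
q = -246014 (q = 2 - (240 + 256)**2 = 2 - 1*496**2 = 2 - 1*246016 = 2 - 246016 = -246014)
sqrt(q + 175544) = sqrt(-246014 + 175544) = sqrt(-70470) = 9*I*sqrt(870)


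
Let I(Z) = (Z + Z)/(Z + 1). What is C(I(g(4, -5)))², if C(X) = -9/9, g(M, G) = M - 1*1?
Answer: 1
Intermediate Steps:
g(M, G) = -1 + M (g(M, G) = M - 1 = -1 + M)
I(Z) = 2*Z/(1 + Z) (I(Z) = (2*Z)/(1 + Z) = 2*Z/(1 + Z))
C(X) = -1 (C(X) = -9*⅑ = -1)
C(I(g(4, -5)))² = (-1)² = 1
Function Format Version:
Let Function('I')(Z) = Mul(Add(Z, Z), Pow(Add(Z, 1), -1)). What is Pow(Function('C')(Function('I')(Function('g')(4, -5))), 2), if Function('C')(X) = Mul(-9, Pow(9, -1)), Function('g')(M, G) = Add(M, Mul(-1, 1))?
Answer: 1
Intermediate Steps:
Function('g')(M, G) = Add(-1, M) (Function('g')(M, G) = Add(M, -1) = Add(-1, M))
Function('I')(Z) = Mul(2, Z, Pow(Add(1, Z), -1)) (Function('I')(Z) = Mul(Mul(2, Z), Pow(Add(1, Z), -1)) = Mul(2, Z, Pow(Add(1, Z), -1)))
Function('C')(X) = -1 (Function('C')(X) = Mul(-9, Rational(1, 9)) = -1)
Pow(Function('C')(Function('I')(Function('g')(4, -5))), 2) = Pow(-1, 2) = 1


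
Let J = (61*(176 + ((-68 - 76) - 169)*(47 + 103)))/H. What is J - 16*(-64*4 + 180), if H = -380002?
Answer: 33209689/27143 ≈ 1223.5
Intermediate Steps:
J = 203801/27143 (J = (61*(176 + ((-68 - 76) - 169)*(47 + 103)))/(-380002) = (61*(176 + (-144 - 169)*150))*(-1/380002) = (61*(176 - 313*150))*(-1/380002) = (61*(176 - 46950))*(-1/380002) = (61*(-46774))*(-1/380002) = -2853214*(-1/380002) = 203801/27143 ≈ 7.5084)
J - 16*(-64*4 + 180) = 203801/27143 - 16*(-64*4 + 180) = 203801/27143 - 16*(-256 + 180) = 203801/27143 - 16*(-76) = 203801/27143 + 1216 = 33209689/27143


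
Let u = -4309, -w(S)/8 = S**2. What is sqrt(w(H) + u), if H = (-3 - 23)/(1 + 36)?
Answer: I*sqrt(5904429)/37 ≈ 65.673*I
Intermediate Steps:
H = -26/37 ≈ -0.70270
w(S) = -8*S**2
sqrt(w(H) + u) = sqrt(-8*(-26/37)**2 - 4309) = sqrt(-8*676/1369 - 4309) = sqrt(-5408/1369 - 4309) = sqrt(-5904429/1369) = I*sqrt(5904429)/37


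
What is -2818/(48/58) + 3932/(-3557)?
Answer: -145389761/42684 ≈ -3406.2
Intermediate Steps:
-2818/(48/58) + 3932/(-3557) = -2818/(48*(1/58)) + 3932*(-1/3557) = -2818/24/29 - 3932/3557 = -2818*29/24 - 3932/3557 = -40861/12 - 3932/3557 = -145389761/42684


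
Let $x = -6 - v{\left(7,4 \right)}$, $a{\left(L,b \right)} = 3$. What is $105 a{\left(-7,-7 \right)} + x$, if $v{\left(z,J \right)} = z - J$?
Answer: $306$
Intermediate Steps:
$x = -9$ ($x = -6 - \left(7 - 4\right) = -6 - 3 = -9$)
$105 a{\left(-7,-7 \right)} + x = 105 \cdot 3 - 9 = 315 - 9 = 306$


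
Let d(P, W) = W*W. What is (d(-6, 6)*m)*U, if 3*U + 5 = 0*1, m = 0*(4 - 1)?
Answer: 0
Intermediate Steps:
d(P, W) = W²
m = 0 (m = 0*3 = 0)
U = -5/3 (U = -5/3 + (0*1)/3 = -5/3 + (⅓)*0 = -5/3 + 0 = -5/3 ≈ -1.6667)
(d(-6, 6)*m)*U = (6²*0)*(-5/3) = (36*0)*(-5/3) = 0*(-5/3) = 0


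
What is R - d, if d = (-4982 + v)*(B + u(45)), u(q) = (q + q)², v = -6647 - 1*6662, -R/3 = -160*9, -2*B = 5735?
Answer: 191423955/2 ≈ 9.5712e+7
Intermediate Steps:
B = -5735/2 (B = -½*5735 = -5735/2 ≈ -2867.5)
R = 4320 (R = -(-480)*9 = -3*(-1440) = 4320)
v = -13309 (v = -6647 - 6662 = -13309)
u(q) = 4*q² (u(q) = (2*q)² = 4*q²)
d = -191415315/2 (d = (-4982 - 13309)*(-5735/2 + 4*45²) = -18291*(-5735/2 + 4*2025) = -18291*(-5735/2 + 8100) = -18291*10465/2 = -191415315/2 ≈ -9.5708e+7)
R - d = 4320 - 1*(-191415315/2) = 4320 + 191415315/2 = 191423955/2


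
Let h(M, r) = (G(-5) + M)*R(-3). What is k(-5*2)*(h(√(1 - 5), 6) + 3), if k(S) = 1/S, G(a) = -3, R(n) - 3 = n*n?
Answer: 33/10 - 12*I/5 ≈ 3.3 - 2.4*I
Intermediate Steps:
R(n) = 3 + n² (R(n) = 3 + n*n = 3 + n²)
h(M, r) = -36 + 12*M (h(M, r) = (-3 + M)*(3 + (-3)²) = (-3 + M)*(3 + 9) = (-3 + M)*12 = -36 + 12*M)
k(-5*2)*(h(√(1 - 5), 6) + 3) = ((-36 + 12*√(1 - 5)) + 3)/((-5*2)) = ((-36 + 12*√(-4)) + 3)/(-10) = -((-36 + 12*(2*I)) + 3)/10 = -((-36 + 24*I) + 3)/10 = -(-33 + 24*I)/10 = 33/10 - 12*I/5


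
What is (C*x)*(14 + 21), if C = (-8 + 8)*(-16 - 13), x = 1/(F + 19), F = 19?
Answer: 0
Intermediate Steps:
x = 1/38 (x = 1/(19 + 19) = 1/38 ≈ 0.026316)
C = 0 (C = 0*(-29) = 0)
(C*x)*(14 + 21) = (0*(1/38))*(14 + 21) = 0*35 = 0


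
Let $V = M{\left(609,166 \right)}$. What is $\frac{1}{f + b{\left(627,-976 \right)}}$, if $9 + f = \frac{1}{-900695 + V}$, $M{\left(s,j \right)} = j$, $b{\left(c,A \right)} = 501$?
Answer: $\frac{900529}{443060267} \approx 0.0020325$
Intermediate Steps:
$V = 166$
$f = - \frac{8104762}{900529}$ ($f = -9 + \frac{1}{-900695 + 166} = -9 + \frac{1}{-900529} = -9 - \frac{1}{900529} = - \frac{8104762}{900529} \approx -9.0$)
$\frac{1}{f + b{\left(627,-976 \right)}} = \frac{1}{- \frac{8104762}{900529} + 501} = \frac{1}{\frac{443060267}{900529}} = \frac{900529}{443060267}$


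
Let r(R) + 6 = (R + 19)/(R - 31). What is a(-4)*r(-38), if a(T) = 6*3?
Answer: -2370/23 ≈ -103.04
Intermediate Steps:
r(R) = -6 + (19 + R)/(-31 + R) (r(R) = -6 + (R + 19)/(R - 31) = -6 + (19 + R)/(-31 + R))
a(T) = 18
a(-4)*r(-38) = 18*(5*(41 - 1*(-38))/(-31 - 38)) = 18*(5*(41 + 38)/(-69)) = 18*(5*(-1/69)*79) = 18*(-395/69) = -2370/23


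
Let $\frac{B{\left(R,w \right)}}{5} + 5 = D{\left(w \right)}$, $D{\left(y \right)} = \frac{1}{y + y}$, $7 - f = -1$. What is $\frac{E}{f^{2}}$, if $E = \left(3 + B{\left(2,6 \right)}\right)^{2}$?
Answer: $\frac{67081}{9216} \approx 7.2788$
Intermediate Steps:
$f = 8$ ($f = 7 - -1 = 7 + 1 = 8$)
$D{\left(y \right)} = \frac{1}{2 y}$
$B{\left(R,w \right)} = -25 + \frac{5}{2 w}$ ($B{\left(R,w \right)} = -25 + 5 \frac{1}{2 w} = -25 + \frac{5}{2 w}$)
$E = \frac{67081}{144}$ ($E = \left(3 - \left(25 - \frac{5}{2 \cdot 6}\right)\right)^{2} = \left(3 + \left(-25 + \frac{5}{2} \cdot \frac{1}{6}\right)\right)^{2} = \left(3 + \left(-25 + \frac{5}{12}\right)\right)^{2} = \left(3 - \frac{295}{12}\right)^{2} = \left(- \frac{259}{12}\right)^{2} = \frac{67081}{144} \approx 465.84$)
$\frac{E}{f^{2}} = \frac{67081}{144 \cdot 8^{2}} = \frac{67081}{144 \cdot 64} = \frac{67081}{144} \cdot \frac{1}{64} = \frac{67081}{9216}$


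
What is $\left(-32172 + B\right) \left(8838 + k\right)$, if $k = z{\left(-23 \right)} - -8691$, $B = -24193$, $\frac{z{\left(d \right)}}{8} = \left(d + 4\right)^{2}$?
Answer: $-1150804205$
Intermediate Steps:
$z{\left(d \right)} = 8 \left(4 + d\right)^{2}$ ($z{\left(d \right)} = 8 \left(d + 4\right)^{2} = 8 \left(4 + d\right)^{2}$)
$k = 11579$ ($k = 8 \left(4 - 23\right)^{2} - -8691 = 8 \left(-19\right)^{2} + 8691 = 8 \cdot 361 + 8691 = 2888 + 8691 = 11579$)
$\left(-32172 + B\right) \left(8838 + k\right) = \left(-32172 - 24193\right) \left(8838 + 11579\right) = \left(-56365\right) 20417 = -1150804205$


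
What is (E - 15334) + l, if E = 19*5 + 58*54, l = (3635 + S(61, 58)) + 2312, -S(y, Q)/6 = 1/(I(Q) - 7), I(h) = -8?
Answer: -30798/5 ≈ -6159.6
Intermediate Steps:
S(y, Q) = ⅖ (S(y, Q) = -6/(-8 - 7) = -6/(-15) = -6*(-1/15) = ⅖)
l = 29737/5 (l = (3635 + ⅖) + 2312 = 18177/5 + 2312 = 29737/5 ≈ 5947.4)
E = 3227 (E = 95 + 3132 = 3227)
(E - 15334) + l = (3227 - 15334) + 29737/5 = -12107 + 29737/5 = -30798/5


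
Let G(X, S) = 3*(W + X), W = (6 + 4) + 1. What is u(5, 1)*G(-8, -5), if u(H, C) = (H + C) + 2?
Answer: 72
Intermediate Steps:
W = 11 (W = 10 + 1 = 11)
G(X, S) = 33 + 3*X (G(X, S) = 3*(11 + X) = 33 + 3*X)
u(H, C) = 2 + C + H (u(H, C) = (C + H) + 2 = 2 + C + H)
u(5, 1)*G(-8, -5) = (2 + 1 + 5)*(33 + 3*(-8)) = 8*(33 - 24) = 8*9 = 72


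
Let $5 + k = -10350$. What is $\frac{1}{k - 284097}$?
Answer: $- \frac{1}{294452} \approx -3.3961 \cdot 10^{-6}$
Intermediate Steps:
$k = -10355$ ($k = -5 - 10350 = -10355$)
$\frac{1}{k - 284097} = \frac{1}{-10355 - 284097} = \frac{1}{-294452} = - \frac{1}{294452}$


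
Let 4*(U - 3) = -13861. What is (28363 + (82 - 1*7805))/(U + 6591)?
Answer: 16512/2503 ≈ 6.5969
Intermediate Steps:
U = -13849/4 (U = 3 + (1/4)*(-13861) = 3 - 13861/4 = -13849/4 ≈ -3462.3)
(28363 + (82 - 1*7805))/(U + 6591) = (28363 + (82 - 1*7805))/(-13849/4 + 6591) = (28363 + (82 - 7805))/(12515/4) = (28363 - 7723)*(4/12515) = 20640*(4/12515) = 16512/2503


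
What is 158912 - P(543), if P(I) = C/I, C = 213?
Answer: 28763001/181 ≈ 1.5891e+5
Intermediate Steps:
P(I) = 213/I
158912 - P(543) = 158912 - 213/543 = 158912 - 1*71/181 = 158912 - 71/181 = 28763001/181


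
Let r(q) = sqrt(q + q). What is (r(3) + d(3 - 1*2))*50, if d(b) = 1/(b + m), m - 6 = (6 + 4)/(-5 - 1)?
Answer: 75/8 + 50*sqrt(6) ≈ 131.85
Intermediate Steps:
m = 13/3 (m = 6 + (6 + 4)/(-5 - 1) = 6 + 10/(-6) = 6 + 10*(-1/6) = 6 - 5/3 = 13/3 ≈ 4.3333)
r(q) = sqrt(2)*sqrt(q) (r(q) = sqrt(2*q) = sqrt(2)*sqrt(q))
d(b) = 1/(13/3 + b) (d(b) = 1/(b + 13/3) = 1/(13/3 + b))
(r(3) + d(3 - 1*2))*50 = (sqrt(2)*sqrt(3) + 3/(13 + 3*(3 - 1*2)))*50 = (sqrt(6) + 3/(13 + 3*(3 - 2)))*50 = (sqrt(6) + 3/(13 + 3*1))*50 = (sqrt(6) + 3/(13 + 3))*50 = (sqrt(6) + 3/16)*50 = (3/16 + sqrt(6))*50 = 75/8 + 50*sqrt(6)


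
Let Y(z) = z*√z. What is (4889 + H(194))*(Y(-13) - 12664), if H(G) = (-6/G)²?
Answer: -582551725040/9409 - 598007930*I*√13/9409 ≈ -6.1914e+7 - 2.2916e+5*I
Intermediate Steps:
Y(z) = z^(3/2)
H(G) = 36/G²
(4889 + H(194))*(Y(-13) - 12664) = (4889 + 36/194²)*((-13)^(3/2) - 12664) = (4889 + 36*(1/37636))*(-13*I*√13 - 12664) = (4889 + 9/9409)*(-12664 - 13*I*√13) = 46000610*(-12664 - 13*I*√13)/9409 = -582551725040/9409 - 598007930*I*√13/9409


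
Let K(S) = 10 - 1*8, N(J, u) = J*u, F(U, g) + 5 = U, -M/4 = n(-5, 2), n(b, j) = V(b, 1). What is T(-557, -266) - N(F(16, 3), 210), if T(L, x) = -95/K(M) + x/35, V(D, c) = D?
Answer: -23651/10 ≈ -2365.1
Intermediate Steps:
n(b, j) = b
M = 20 (M = -4*(-5) = 20)
F(U, g) = -5 + U
K(S) = 2 (K(S) = 10 - 8 = 2)
T(L, x) = -95/2 + x/35
T(-557, -266) - N(F(16, 3), 210) = (-95/2 + (1/35)*(-266)) - (-5 + 16)*210 = (-95/2 - 38/5) - 11*210 = -551/10 - 1*2310 = -551/10 - 2310 = -23651/10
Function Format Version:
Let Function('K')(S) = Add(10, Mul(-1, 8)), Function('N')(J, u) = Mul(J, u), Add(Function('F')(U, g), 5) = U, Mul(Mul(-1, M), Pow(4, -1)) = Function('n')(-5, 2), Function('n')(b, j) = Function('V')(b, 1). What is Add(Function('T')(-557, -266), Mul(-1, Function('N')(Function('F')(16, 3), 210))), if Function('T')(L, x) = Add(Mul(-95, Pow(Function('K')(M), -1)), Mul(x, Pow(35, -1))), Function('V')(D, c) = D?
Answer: Rational(-23651, 10) ≈ -2365.1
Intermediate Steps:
Function('n')(b, j) = b
M = 20 (M = Mul(-4, -5) = 20)
Function('F')(U, g) = Add(-5, U)
Function('K')(S) = 2 (Function('K')(S) = Add(10, -8) = 2)
Function('T')(L, x) = Add(Rational(-95, 2), Mul(Rational(1, 35), x)) (Function('T')(L, x) = Add(Mul(-95, Pow(2, -1)), Mul(x, Pow(35, -1))) = Add(Mul(-95, Rational(1, 2)), Mul(x, Rational(1, 35))) = Add(Rational(-95, 2), Mul(Rational(1, 35), x)))
Add(Function('T')(-557, -266), Mul(-1, Function('N')(Function('F')(16, 3), 210))) = Add(Add(Rational(-95, 2), Mul(Rational(1, 35), -266)), Mul(-1, Mul(Add(-5, 16), 210))) = Add(Add(Rational(-95, 2), Rational(-38, 5)), Mul(-1, Mul(11, 210))) = Add(Rational(-551, 10), Mul(-1, 2310)) = Add(Rational(-551, 10), -2310) = Rational(-23651, 10)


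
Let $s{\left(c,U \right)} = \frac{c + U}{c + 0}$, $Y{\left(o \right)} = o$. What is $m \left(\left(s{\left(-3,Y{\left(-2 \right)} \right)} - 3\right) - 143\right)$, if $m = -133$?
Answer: $\frac{57589}{3} \approx 19196.0$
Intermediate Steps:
$s{\left(c,U \right)} = \frac{U + c}{c}$
$m \left(\left(s{\left(-3,Y{\left(-2 \right)} \right)} - 3\right) - 143\right) = - 133 \left(\left(\frac{-2 - 3}{-3} - 3\right) - 143\right) = - 133 \left(\left(\left(- \frac{1}{3}\right) \left(-5\right) - 3\right) - 143\right) = - 133 \left(\left(\frac{5}{3} - 3\right) - 143\right) = - 133 \left(- \frac{4}{3} - 143\right) = \left(-133\right) \left(- \frac{433}{3}\right) = \frac{57589}{3}$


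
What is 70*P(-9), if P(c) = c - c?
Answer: 0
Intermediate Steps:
P(c) = 0
70*P(-9) = 70*0 = 0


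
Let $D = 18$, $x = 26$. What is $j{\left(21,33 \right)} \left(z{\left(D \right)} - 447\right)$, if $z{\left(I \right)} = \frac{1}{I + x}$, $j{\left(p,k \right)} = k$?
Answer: $- \frac{59001}{4} \approx -14750.0$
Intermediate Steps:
$z{\left(I \right)} = \frac{1}{26 + I}$ ($z{\left(I \right)} = \frac{1}{I + 26} = \frac{1}{26 + I}$)
$j{\left(21,33 \right)} \left(z{\left(D \right)} - 447\right) = 33 \left(\frac{1}{26 + 18} - 447\right) = 33 \left(\frac{1}{44} - 447\right) = 33 \left(- \frac{19667}{44}\right) = - \frac{59001}{4}$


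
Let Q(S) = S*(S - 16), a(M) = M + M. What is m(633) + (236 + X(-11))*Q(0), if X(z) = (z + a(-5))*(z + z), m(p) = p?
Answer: 633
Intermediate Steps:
a(M) = 2*M
X(z) = 2*z*(-10 + z) (X(z) = (z + 2*(-5))*(z + z) = (z - 10)*(2*z) = (-10 + z)*(2*z) = 2*z*(-10 + z))
Q(S) = S*(-16 + S)
m(633) + (236 + X(-11))*Q(0) = 633 + (236 + 2*(-11)*(-10 - 11))*(0*(-16 + 0)) = 633 + (236 + 2*(-11)*(-21))*(0*(-16)) = 633 + (236 + 462)*0 = 633 + 698*0 = 633 + 0 = 633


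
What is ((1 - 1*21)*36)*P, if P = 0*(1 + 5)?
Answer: 0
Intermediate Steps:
P = 0 (P = 0*6 = 0)
((1 - 1*21)*36)*P = ((1 - 1*21)*36)*0 = ((1 - 21)*36)*0 = -20*36*0 = -720*0 = 0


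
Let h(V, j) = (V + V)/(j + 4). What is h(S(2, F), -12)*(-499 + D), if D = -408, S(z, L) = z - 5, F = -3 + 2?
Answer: -2721/4 ≈ -680.25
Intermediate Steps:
F = -1
S(z, L) = -5 + z
h(V, j) = 2*V/(4 + j) (h(V, j) = (2*V)/(4 + j) = 2*V/(4 + j))
h(S(2, F), -12)*(-499 + D) = (2*(-5 + 2)/(4 - 12))*(-499 - 408) = (2*(-3)/(-8))*(-907) = (2*(-3)*(-1/8))*(-907) = (3/4)*(-907) = -2721/4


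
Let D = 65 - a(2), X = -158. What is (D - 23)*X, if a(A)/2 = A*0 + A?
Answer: -6004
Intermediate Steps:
a(A) = 2*A (a(A) = 2*(A*0 + A) = 2*(0 + A) = 2*A)
D = 61 (D = 65 - 2*2 = 65 - 1*4 = 65 - 4 = 61)
(D - 23)*X = (61 - 23)*(-158) = 38*(-158) = -6004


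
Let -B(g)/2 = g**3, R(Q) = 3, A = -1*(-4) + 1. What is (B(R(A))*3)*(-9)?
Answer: 1458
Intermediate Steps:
A = 5 (A = 4 + 1 = 5)
B(g) = -2*g**3
(B(R(A))*3)*(-9) = (-2*3**3*3)*(-9) = (-2*27*3)*(-9) = -54*3*(-9) = -162*(-9) = 1458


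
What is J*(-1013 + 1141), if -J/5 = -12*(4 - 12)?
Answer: -61440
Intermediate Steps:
J = -480 (J = -(-60)*(4 - 12) = -(-60)*(-8) = -5*96 = -480)
J*(-1013 + 1141) = -480*(-1013 + 1141) = -480*128 = -61440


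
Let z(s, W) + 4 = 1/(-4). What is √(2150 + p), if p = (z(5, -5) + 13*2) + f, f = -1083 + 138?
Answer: √4907/2 ≈ 35.025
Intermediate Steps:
z(s, W) = -17/4 (z(s, W) = -4 + 1/(-4) = -4 - ¼ = -17/4)
f = -945
p = -3693/4 (p = (-17/4 + 13*2) - 945 = (-17/4 + 26) - 945 = 87/4 - 945 = -3693/4 ≈ -923.25)
√(2150 + p) = √(2150 - 3693/4) = √(4907/4) = √4907/2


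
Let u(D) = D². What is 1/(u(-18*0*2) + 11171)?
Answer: 1/11171 ≈ 8.9517e-5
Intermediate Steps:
1/(u(-18*0*2) + 11171) = 1/((-18*0*2)² + 11171) = 1/((-6*0*2)² + 11171) = 1/((0*2)² + 11171) = 1/(0² + 11171) = 1/(0 + 11171) = 1/11171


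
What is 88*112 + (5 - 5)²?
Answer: 9856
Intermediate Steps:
88*112 + (5 - 5)² = 9856 + 0² = 9856 + 0 = 9856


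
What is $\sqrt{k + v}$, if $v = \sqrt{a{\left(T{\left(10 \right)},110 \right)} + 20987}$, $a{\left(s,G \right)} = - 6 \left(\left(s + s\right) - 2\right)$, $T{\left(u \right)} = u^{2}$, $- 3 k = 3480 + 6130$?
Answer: $\frac{\sqrt{-28830 + 9 \sqrt{19799}}}{3} \approx 55.341 i$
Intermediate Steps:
$k = - \frac{9610}{3}$ ($k = - \frac{3480 + 6130}{3} = \left(- \frac{1}{3}\right) 9610 = - \frac{9610}{3} \approx -3203.3$)
$a{\left(s,G \right)} = 12 - 12 s$ ($a{\left(s,G \right)} = - 6 \left(2 s - 2\right) = - 6 \left(-2 + 2 s\right) = 12 - 12 s$)
$v = \sqrt{19799}$ ($v = \sqrt{\left(12 - 12 \cdot 10^{2}\right) + 20987} = \sqrt{\left(12 - 1200\right) + 20987} = \sqrt{-1188 + 20987} = \sqrt{19799} \approx 140.71$)
$\sqrt{k + v} = \sqrt{- \frac{9610}{3} + \sqrt{19799}}$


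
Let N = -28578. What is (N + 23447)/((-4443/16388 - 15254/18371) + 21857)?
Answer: -220679873884/940003300933 ≈ -0.23477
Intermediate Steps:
(N + 23447)/((-4443/16388 - 15254/18371) + 21857) = (-28578 + 23447)/((-4443/16388 - 15254/18371) + 21857) = -5131/((-4443*1/16388 - 15254*1/18371) + 21857) = -5131/((-4443/16388 - 15254/18371) + 21857) = -5131/(-331604905/301063948 + 21857) = -5131/6580023106531/301063948 = -5131*301063948/6580023106531 = -220679873884/940003300933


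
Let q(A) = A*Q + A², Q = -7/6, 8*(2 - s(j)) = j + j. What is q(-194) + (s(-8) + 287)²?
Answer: 367630/3 ≈ 1.2254e+5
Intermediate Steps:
s(j) = 2 - j/4 (s(j) = 2 - (j + j)/8 = 2 - j/4)
Q = -7/6 (Q = -7*⅙ = -7/6 ≈ -1.1667)
q(A) = A² - 7*A/6 (q(A) = A*(-7/6) + A² = -7*A/6 + A² = A² - 7*A/6)
q(-194) + (s(-8) + 287)² = (⅙)*(-194)*(-7 + 6*(-194)) + ((2 - ¼*(-8)) + 287)² = (⅙)*(-194)*(-7 - 1164) + ((2 + 2) + 287)² = (⅙)*(-194)*(-1171) + (4 + 287)² = 113587/3 + 291² = 113587/3 + 84681 = 367630/3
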